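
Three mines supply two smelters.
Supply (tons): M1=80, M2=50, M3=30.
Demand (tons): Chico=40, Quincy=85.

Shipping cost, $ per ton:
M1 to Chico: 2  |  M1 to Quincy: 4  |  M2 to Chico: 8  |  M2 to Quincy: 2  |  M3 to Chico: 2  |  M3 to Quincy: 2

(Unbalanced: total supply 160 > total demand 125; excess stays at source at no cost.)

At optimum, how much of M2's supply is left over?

Minimum-cost shipments:
  M1–Chico: 40 × $2 = $80
  M1–Quincy: 5 × $4 = $20
  M2–Quincy: 50 × $2 = $100
  M3–Quincy: 30 × $2 = $60
Total cost = $260.
M2 ships 50 of its 50, leaving 0.

0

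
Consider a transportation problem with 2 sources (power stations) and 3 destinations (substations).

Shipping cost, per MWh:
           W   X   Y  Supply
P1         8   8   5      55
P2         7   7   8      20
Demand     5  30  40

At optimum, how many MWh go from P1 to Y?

40

Optimal shipments:
  P1 to W: 5 MWh
  P1 to X: 10 MWh
  P1 to Y: 40 MWh
  P2 to X: 20 MWh
Total cost = 460.
So P1→Y carries 40 MWh.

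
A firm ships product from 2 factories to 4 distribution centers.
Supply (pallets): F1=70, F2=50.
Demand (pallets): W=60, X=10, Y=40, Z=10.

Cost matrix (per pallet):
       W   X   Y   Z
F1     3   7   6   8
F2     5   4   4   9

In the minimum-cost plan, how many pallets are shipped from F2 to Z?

Solving gives:
  F1–W: 60 × 3 = 180
  F1–Z: 10 × 8 = 80
  F2–X: 10 × 4 = 40
  F2–Y: 40 × 4 = 160
Total cost = 460.
The route F2→Z is not used.

0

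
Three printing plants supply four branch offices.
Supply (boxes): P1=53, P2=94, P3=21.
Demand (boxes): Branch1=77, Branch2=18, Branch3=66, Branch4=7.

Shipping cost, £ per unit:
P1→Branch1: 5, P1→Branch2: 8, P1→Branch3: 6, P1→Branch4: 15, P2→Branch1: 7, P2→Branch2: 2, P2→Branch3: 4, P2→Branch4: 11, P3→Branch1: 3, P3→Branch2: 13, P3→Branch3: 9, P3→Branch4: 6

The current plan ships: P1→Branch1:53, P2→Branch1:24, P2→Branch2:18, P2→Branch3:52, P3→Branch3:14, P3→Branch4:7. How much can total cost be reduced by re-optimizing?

Current plan cost = 53·5 + 24·7 + 18·2 + 52·4 + 14·9 + 7·6 = £845.
Optimal plan:
  P1→Branch1: 53 × £5 = £265
  P2→Branch1: 10 × £7 = £70
  P2→Branch2: 18 × £2 = £36
  P2→Branch3: 66 × £4 = £264
  P3→Branch1: 14 × £3 = £42
  P3→Branch4: 7 × £6 = £42
Optimal cost = £719.
Saving = 845 − 719 = £126.

126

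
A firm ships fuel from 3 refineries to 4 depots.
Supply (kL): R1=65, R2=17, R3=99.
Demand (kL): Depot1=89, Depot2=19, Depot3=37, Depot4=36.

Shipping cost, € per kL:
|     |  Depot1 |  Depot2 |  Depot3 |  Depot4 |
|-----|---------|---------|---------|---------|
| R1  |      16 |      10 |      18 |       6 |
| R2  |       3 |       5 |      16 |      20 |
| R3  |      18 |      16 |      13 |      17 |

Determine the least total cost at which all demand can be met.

2214

Optimal allocation:
  R1 to Depot1: 10 × €16 = €160
  R1 to Depot2: 19 × €10 = €190
  R1 to Depot4: 36 × €6 = €216
  R2 to Depot1: 17 × €3 = €51
  R3 to Depot1: 62 × €18 = €1116
  R3 to Depot3: 37 × €13 = €481
Total = 160 + 190 + 216 + 51 + 1116 + 481 = €2214.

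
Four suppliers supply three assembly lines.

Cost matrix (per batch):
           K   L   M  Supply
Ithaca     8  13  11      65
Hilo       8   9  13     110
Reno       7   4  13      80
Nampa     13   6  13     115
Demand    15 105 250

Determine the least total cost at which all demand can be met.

3710

Optimal allocation:
  Ithaca→M: 65 × 11 = 715
  Hilo→K: 15 × 8 = 120
  Hilo→M: 95 × 13 = 1235
  Reno→L: 80 × 4 = 320
  Nampa→L: 25 × 6 = 150
  Nampa→M: 90 × 13 = 1170
Total = 715 + 120 + 1235 + 320 + 150 + 1170 = 3710.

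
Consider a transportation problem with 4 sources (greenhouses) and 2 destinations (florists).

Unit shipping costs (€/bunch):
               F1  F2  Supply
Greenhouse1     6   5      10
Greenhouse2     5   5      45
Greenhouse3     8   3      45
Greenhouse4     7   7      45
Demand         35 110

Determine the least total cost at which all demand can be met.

A cheapest plan:
  Greenhouse1->F2: 10 × €5 = €50
  Greenhouse2->F1: 35 × €5 = €175
  Greenhouse2->F2: 10 × €5 = €50
  Greenhouse3->F2: 45 × €3 = €135
  Greenhouse4->F2: 45 × €7 = €315
Total = 50 + 175 + 50 + 135 + 315 = €725.

725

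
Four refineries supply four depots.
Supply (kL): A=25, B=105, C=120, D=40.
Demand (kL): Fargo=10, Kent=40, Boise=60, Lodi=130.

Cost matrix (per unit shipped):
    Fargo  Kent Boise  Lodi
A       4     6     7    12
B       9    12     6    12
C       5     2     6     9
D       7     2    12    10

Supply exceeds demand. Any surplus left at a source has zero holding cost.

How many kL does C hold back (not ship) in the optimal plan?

An optimal plan:
  A to Fargo: 10 × 4 = 40
  A to Lodi: 10 × 12 = 120
  B to Boise: 60 × 6 = 360
  C to Lodi: 120 × 9 = 1080
  D to Kent: 40 × 2 = 80
Total cost = 1680.
C ships 120 of its 120, leaving 0.

0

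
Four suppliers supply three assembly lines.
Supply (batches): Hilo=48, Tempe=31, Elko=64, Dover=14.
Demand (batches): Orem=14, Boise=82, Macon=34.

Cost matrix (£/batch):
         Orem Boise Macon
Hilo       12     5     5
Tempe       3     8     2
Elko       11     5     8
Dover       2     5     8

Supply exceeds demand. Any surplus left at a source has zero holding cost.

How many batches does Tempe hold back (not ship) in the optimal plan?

0

An optimal plan:
  Hilo->Boise: 18 × £5 = £90
  Hilo->Macon: 3 × £5 = £15
  Tempe->Macon: 31 × £2 = £62
  Elko->Boise: 64 × £5 = £320
  Dover->Orem: 14 × £2 = £28
Total cost = £515.
Tempe ships 31 of its 31, leaving 0.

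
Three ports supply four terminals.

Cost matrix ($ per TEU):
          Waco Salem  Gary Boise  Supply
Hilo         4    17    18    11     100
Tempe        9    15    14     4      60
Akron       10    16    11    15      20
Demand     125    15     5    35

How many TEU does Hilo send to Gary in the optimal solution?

Solving gives:
  Hilo->Waco: 100 × $4 = $400
  Tempe->Waco: 10 × $9 = $90
  Tempe->Salem: 15 × $15 = $225
  Tempe->Boise: 35 × $4 = $140
  Akron->Waco: 15 × $10 = $150
  Akron->Gary: 5 × $11 = $55
Total cost = $1060.
The route Hilo→Gary is not used.

0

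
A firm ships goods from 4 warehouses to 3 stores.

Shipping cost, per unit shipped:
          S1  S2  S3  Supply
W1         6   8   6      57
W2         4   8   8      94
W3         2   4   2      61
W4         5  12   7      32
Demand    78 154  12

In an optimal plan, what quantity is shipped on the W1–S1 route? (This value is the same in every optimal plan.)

0

Optimal shipments:
  W1 to S2: 57 × 8 = 456
  W2 to S1: 46 × 4 = 184
  W2 to S2: 48 × 8 = 384
  W3 to S2: 49 × 4 = 196
  W3 to S3: 12 × 2 = 24
  W4 to S1: 32 × 5 = 160
Total cost = 1404.
The route W1→S1 is not used.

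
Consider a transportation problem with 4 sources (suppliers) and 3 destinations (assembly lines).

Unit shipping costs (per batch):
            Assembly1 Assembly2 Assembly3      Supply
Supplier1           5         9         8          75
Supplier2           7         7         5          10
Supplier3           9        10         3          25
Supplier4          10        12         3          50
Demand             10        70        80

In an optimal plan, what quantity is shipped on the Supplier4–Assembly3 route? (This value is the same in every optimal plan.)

50

Solving gives:
  Supplier1→Assembly1: 10 batches
  Supplier1→Assembly2: 65 batches
  Supplier2→Assembly2: 5 batches
  Supplier2→Assembly3: 5 batches
  Supplier3→Assembly3: 25 batches
  Supplier4→Assembly3: 50 batches
Total cost = 920.
So Supplier4→Assembly3 carries 50 batches.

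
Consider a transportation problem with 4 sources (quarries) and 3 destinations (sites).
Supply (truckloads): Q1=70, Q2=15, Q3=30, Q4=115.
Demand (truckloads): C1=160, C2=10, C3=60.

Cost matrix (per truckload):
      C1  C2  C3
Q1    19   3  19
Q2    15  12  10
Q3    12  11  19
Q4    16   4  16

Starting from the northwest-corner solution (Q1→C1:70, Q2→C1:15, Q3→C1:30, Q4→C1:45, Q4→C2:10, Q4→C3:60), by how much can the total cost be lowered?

Current plan cost = 70·19 + 15·15 + 30·12 + 45·16 + 10·4 + 60·16 = 3635.
Optimal plan:
  Q1->C1: 15 × 19 = 285
  Q1->C2: 10 × 3 = 30
  Q1->C3: 45 × 19 = 855
  Q2->C3: 15 × 10 = 150
  Q3->C1: 30 × 12 = 360
  Q4->C1: 115 × 16 = 1840
Optimal cost = 3520.
Saving = 3635 − 3520 = 115.

115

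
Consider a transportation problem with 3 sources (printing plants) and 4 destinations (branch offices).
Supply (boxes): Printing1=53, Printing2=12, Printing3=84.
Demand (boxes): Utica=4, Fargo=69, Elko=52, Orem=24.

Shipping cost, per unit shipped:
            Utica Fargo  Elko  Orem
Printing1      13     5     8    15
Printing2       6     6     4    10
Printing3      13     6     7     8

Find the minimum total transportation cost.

One minimum-cost allocation:
  Printing1→Fargo: 53 × 5 = 265
  Printing2→Utica: 4 × 6 = 24
  Printing2→Elko: 8 × 4 = 32
  Printing3→Fargo: 16 × 6 = 96
  Printing3→Elko: 44 × 7 = 308
  Printing3→Orem: 24 × 8 = 192
Total = 265 + 24 + 32 + 96 + 308 + 192 = 917.
(Supply check: Printing1 ships 53; Printing2 ships 12; Printing3 ships 84.)

917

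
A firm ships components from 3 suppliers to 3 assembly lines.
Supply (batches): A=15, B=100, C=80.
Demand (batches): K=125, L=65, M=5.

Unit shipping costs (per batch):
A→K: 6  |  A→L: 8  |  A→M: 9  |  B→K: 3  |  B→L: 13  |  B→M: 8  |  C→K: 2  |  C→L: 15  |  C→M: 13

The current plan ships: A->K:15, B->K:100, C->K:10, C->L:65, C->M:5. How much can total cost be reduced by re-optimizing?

345

Current plan cost = 15·6 + 100·3 + 10·2 + 65·15 + 5·13 = 1450.
Optimal plan:
  A→L: 15 batches
  B→K: 45 batches
  B→L: 50 batches
  B→M: 5 batches
  C→K: 80 batches
Optimal cost = 1105.
Saving = 1450 − 1105 = 345.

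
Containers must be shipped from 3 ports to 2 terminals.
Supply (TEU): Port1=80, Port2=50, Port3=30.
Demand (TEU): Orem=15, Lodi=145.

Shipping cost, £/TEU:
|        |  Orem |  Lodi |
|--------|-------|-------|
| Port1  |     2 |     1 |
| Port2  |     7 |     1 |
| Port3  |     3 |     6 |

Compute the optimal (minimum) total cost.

An optimal shipping plan:
  Port1 to Lodi: 80 × £1 = £80
  Port2 to Lodi: 50 × £1 = £50
  Port3 to Orem: 15 × £3 = £45
  Port3 to Lodi: 15 × £6 = £90
Total = 80 + 50 + 45 + 90 = £265.
(Supply check: Port1 ships 80; Port2 ships 50; Port3 ships 30.)

265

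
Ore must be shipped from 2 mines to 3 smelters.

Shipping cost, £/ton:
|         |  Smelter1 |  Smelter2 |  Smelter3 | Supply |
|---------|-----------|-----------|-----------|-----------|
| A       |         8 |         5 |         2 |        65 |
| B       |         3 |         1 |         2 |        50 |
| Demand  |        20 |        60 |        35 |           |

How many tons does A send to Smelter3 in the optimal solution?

Solving gives:
  A→Smelter2: 30 × £5 = £150
  A→Smelter3: 35 × £2 = £70
  B→Smelter1: 20 × £3 = £60
  B→Smelter2: 30 × £1 = £30
Total cost = £310.
So A→Smelter3 carries 35 tons.

35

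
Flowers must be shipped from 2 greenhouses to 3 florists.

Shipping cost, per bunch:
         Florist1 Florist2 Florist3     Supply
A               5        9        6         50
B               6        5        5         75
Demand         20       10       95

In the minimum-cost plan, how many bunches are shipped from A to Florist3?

The minimum-cost plan:
  A to Florist1: 20 × 5 = 100
  A to Florist3: 30 × 6 = 180
  B to Florist2: 10 × 5 = 50
  B to Florist3: 65 × 5 = 325
Total cost = 655.
So A→Florist3 carries 30 bunches.

30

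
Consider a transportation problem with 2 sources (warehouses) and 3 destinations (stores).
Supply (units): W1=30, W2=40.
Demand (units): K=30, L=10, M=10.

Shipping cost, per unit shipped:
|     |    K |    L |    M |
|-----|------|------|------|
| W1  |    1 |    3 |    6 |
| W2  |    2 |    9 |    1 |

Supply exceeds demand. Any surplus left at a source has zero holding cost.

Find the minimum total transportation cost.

80

Optimal allocation:
  W1 to K: 20 units
  W1 to L: 10 units
  W2 to K: 10 units
  W2 to M: 10 units
Total cost = 80.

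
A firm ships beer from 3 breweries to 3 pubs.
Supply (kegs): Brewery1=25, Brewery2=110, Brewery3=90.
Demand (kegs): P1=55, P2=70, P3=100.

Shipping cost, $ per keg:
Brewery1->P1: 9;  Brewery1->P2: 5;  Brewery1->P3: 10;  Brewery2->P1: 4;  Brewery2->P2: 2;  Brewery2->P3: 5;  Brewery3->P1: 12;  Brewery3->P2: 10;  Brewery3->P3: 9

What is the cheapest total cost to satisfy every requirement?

Optimal allocation:
  Brewery1–P2: 25 × $5 = $125
  Brewery2–P1: 55 × $4 = $220
  Brewery2–P2: 45 × $2 = $90
  Brewery2–P3: 10 × $5 = $50
  Brewery3–P3: 90 × $9 = $810
Total = 125 + 220 + 90 + 50 + 810 = $1295.

1295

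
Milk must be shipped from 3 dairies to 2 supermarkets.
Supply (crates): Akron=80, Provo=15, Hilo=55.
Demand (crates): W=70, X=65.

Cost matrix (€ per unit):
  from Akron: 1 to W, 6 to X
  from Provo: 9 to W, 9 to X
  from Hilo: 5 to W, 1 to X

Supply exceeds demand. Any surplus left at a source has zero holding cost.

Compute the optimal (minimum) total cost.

A cheapest plan:
  Akron->W: 70 crates
  Akron->X: 10 crates
  Hilo->X: 55 crates
Total cost = €185.
(Supply check: Akron ships 80; Provo ships 0; Hilo ships 55.)

185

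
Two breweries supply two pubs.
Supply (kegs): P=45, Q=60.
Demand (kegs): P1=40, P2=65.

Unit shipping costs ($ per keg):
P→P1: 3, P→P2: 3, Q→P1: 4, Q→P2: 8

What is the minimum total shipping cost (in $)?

455

One minimum-cost allocation:
  P–P2: 45 × $3 = $135
  Q–P1: 40 × $4 = $160
  Q–P2: 20 × $8 = $160
Total = 135 + 160 + 160 = $455.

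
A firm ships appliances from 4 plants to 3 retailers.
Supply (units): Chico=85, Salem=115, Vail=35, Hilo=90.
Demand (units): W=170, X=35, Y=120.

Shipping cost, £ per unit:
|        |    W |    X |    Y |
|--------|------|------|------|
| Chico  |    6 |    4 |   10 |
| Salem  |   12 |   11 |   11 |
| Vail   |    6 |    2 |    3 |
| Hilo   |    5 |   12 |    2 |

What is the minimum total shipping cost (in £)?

2110

One minimum-cost allocation:
  Chico to W: 55 × £6 = £330
  Chico to X: 30 × £4 = £120
  Salem to W: 115 × £12 = £1380
  Vail to X: 5 × £2 = £10
  Vail to Y: 30 × £3 = £90
  Hilo to Y: 90 × £2 = £180
Total = 330 + 120 + 1380 + 10 + 90 + 180 = £2110.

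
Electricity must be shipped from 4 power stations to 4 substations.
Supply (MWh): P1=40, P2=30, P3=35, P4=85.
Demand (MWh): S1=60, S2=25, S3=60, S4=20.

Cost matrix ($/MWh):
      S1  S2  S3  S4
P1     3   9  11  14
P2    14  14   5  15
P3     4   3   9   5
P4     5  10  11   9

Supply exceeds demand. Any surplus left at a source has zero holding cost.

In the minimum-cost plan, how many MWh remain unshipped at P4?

Minimum-cost shipments:
  P1->S1: 40 × $3 = $120
  P2->S3: 30 × $5 = $150
  P3->S2: 25 × $3 = $75
  P3->S4: 10 × $5 = $50
  P4->S1: 20 × $5 = $100
  P4->S3: 30 × $11 = $330
  P4->S4: 10 × $9 = $90
Total cost = $915.
P4 ships 60 of its 85, leaving 25.

25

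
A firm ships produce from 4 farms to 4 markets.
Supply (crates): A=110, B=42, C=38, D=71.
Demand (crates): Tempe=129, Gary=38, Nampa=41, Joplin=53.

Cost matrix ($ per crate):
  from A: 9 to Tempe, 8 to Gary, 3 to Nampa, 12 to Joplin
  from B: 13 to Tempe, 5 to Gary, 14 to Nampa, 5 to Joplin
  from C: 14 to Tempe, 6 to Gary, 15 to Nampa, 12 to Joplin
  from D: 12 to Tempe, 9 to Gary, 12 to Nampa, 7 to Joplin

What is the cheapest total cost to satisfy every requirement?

1979

An optimal shipping plan:
  A→Tempe: 69 crates
  A→Nampa: 41 crates
  B→Joplin: 42 crates
  C→Gary: 38 crates
  D→Tempe: 60 crates
  D→Joplin: 11 crates
Total cost = $1979.
(Supply check: A ships 110; B ships 42; C ships 38; D ships 71.)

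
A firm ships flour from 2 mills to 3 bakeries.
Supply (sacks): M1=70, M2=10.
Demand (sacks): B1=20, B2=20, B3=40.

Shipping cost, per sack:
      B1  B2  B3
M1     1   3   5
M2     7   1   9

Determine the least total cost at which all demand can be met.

260

One minimum-cost allocation:
  M1->B1: 20 × 1 = 20
  M1->B2: 10 × 3 = 30
  M1->B3: 40 × 5 = 200
  M2->B2: 10 × 1 = 10
Total = 20 + 30 + 200 + 10 = 260.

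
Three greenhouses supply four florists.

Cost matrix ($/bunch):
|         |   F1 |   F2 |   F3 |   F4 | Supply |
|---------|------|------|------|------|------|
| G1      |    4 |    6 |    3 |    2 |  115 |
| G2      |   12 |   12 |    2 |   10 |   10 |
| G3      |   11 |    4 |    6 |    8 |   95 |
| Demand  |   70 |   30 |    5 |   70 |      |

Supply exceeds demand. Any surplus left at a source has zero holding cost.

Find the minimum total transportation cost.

A cheapest plan:
  G1->F1: 70 bunches
  G1->F4: 45 bunches
  G2->F3: 5 bunches
  G3->F2: 30 bunches
  G3->F4: 25 bunches
Total cost = $700.

700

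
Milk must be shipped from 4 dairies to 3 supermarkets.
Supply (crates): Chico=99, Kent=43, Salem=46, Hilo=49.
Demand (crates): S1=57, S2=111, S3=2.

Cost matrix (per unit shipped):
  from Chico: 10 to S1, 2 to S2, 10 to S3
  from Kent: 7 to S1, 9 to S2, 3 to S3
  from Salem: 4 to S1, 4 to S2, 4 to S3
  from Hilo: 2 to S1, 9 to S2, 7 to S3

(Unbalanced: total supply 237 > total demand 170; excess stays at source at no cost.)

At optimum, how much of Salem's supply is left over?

26

An optimal plan:
  Chico->S2: 99 × 2 = 198
  Kent->S3: 2 × 3 = 6
  Salem->S1: 8 × 4 = 32
  Salem->S2: 12 × 4 = 48
  Hilo->S1: 49 × 2 = 98
Total cost = 382.
Salem ships 20 of its 46, leaving 26.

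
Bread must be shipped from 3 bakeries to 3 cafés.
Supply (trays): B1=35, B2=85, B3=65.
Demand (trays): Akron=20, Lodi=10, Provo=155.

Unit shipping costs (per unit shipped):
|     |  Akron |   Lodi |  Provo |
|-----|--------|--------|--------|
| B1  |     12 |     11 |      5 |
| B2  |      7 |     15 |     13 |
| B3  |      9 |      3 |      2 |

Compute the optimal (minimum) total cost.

1300

An optimal shipping plan:
  B1 to Provo: 35 trays
  B2 to Akron: 20 trays
  B2 to Provo: 65 trays
  B3 to Lodi: 10 trays
  B3 to Provo: 55 trays
Total cost = 1300.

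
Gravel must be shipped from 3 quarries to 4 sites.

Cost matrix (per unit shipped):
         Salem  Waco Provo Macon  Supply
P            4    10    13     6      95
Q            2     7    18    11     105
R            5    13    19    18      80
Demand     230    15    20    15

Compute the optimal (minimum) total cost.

A cheapest plan:
  P->Salem: 60 × 4 = 240
  P->Provo: 20 × 13 = 260
  P->Macon: 15 × 6 = 90
  Q->Salem: 90 × 2 = 180
  Q->Waco: 15 × 7 = 105
  R->Salem: 80 × 5 = 400
Total = 240 + 260 + 90 + 180 + 105 + 400 = 1275.
(Supply check: P ships 95; Q ships 105; R ships 80.)

1275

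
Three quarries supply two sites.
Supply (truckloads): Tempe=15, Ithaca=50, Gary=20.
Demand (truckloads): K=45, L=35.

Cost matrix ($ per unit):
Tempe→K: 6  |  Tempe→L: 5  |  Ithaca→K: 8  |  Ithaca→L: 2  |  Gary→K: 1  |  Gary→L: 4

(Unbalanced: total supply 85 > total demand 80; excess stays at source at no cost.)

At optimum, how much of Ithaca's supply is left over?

5

Minimum-cost shipments:
  Tempe–K: 15 truckloads
  Ithaca–K: 10 truckloads
  Ithaca–L: 35 truckloads
  Gary–K: 20 truckloads
Total cost = $260.
Ithaca ships 45 of its 50, leaving 5.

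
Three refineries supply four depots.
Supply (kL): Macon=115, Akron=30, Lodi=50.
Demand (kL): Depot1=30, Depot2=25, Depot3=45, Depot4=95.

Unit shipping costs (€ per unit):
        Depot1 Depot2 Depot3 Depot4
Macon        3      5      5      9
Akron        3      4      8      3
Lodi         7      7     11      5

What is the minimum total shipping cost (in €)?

915

One minimum-cost allocation:
  Macon to Depot1: 30 × €3 = €90
  Macon to Depot2: 25 × €5 = €125
  Macon to Depot3: 45 × €5 = €225
  Macon to Depot4: 15 × €9 = €135
  Akron to Depot4: 30 × €3 = €90
  Lodi to Depot4: 50 × €5 = €250
Total = 90 + 125 + 225 + 135 + 90 + 250 = €915.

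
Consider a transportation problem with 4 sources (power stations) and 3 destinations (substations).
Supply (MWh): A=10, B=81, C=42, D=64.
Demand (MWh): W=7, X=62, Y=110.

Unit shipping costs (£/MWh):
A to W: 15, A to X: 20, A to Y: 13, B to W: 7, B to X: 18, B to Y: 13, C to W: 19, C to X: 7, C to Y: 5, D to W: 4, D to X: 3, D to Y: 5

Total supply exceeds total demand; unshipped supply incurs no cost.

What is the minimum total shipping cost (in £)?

1313

A cheapest plan:
  A->Y: 10 × £13 = £130
  B->W: 7 × £7 = £49
  B->Y: 56 × £13 = £728
  C->Y: 42 × £5 = £210
  D->X: 62 × £3 = £186
  D->Y: 2 × £5 = £10
Total = 130 + 49 + 728 + 210 + 186 + 10 = £1313.
(Supply check: A ships 10; B ships 63; C ships 42; D ships 64.)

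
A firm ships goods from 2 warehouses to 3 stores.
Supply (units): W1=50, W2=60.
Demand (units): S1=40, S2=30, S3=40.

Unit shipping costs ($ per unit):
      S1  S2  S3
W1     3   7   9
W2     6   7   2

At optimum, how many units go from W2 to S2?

20

Optimal shipments:
  W1–S1: 40 × $3 = $120
  W1–S2: 10 × $7 = $70
  W2–S2: 20 × $7 = $140
  W2–S3: 40 × $2 = $80
Total cost = $410.
So W2→S2 carries 20 units.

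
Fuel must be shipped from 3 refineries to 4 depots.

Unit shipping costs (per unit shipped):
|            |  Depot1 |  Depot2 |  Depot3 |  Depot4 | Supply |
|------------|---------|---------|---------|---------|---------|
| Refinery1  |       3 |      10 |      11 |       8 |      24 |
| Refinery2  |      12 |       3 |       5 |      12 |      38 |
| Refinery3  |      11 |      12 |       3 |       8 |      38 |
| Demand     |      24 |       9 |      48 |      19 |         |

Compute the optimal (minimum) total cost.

One minimum-cost allocation:
  Refinery1→Depot1: 24 × 3 = 72
  Refinery2→Depot2: 9 × 3 = 27
  Refinery2→Depot3: 29 × 5 = 145
  Refinery3→Depot3: 19 × 3 = 57
  Refinery3→Depot4: 19 × 8 = 152
Total = 72 + 27 + 145 + 57 + 152 = 453.
(Supply check: Refinery1 ships 24; Refinery2 ships 38; Refinery3 ships 38.)

453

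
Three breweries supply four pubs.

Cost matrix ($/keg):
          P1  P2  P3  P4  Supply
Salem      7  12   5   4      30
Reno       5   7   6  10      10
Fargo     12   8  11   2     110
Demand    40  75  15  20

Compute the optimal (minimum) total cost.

1050

One minimum-cost allocation:
  Salem→P1: 15 × $7 = $105
  Salem→P3: 15 × $5 = $75
  Reno→P1: 10 × $5 = $50
  Fargo→P1: 15 × $12 = $180
  Fargo→P2: 75 × $8 = $600
  Fargo→P4: 20 × $2 = $40
Total = 105 + 75 + 50 + 180 + 600 + 40 = $1050.
(Supply check: Salem ships 30; Reno ships 10; Fargo ships 110.)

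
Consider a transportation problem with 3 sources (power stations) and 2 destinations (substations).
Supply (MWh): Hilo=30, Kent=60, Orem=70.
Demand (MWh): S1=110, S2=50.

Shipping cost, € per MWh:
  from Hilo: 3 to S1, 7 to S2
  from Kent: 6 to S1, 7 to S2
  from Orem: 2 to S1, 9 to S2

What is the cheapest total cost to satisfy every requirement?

640

A cheapest plan:
  Hilo–S1: 30 MWh
  Kent–S1: 10 MWh
  Kent–S2: 50 MWh
  Orem–S1: 70 MWh
Total cost = €640.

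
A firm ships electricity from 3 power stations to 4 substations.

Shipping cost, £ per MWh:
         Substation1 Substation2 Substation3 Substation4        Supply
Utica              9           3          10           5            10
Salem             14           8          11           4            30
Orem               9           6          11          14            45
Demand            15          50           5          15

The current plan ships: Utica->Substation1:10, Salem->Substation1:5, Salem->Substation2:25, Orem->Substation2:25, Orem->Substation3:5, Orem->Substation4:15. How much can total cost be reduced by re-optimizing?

Current plan cost = 10·9 + 5·14 + 25·8 + 25·6 + 5·11 + 15·14 = £775.
Optimal plan:
  Utica→Substation2: 10 × £3 = £30
  Salem→Substation2: 10 × £8 = £80
  Salem→Substation3: 5 × £11 = £55
  Salem→Substation4: 15 × £4 = £60
  Orem→Substation1: 15 × £9 = £135
  Orem→Substation2: 30 × £6 = £180
Optimal cost = £540.
Saving = 775 − 540 = £235.

235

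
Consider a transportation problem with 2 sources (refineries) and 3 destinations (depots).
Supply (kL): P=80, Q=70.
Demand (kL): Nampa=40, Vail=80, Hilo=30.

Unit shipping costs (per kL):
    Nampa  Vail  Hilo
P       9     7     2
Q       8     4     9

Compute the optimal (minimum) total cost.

An optimal shipping plan:
  P→Nampa: 40 × 9 = 360
  P→Vail: 10 × 7 = 70
  P→Hilo: 30 × 2 = 60
  Q→Vail: 70 × 4 = 280
Total = 360 + 70 + 60 + 280 = 770.

770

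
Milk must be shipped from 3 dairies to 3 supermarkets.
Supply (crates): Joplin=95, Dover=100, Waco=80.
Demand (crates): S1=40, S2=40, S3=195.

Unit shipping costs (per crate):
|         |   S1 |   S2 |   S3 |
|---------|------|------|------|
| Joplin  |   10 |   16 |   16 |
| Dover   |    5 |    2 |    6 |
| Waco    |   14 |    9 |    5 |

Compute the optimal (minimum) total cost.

2120

One minimum-cost allocation:
  Joplin->S1: 40 × 10 = 400
  Joplin->S3: 55 × 16 = 880
  Dover->S2: 40 × 2 = 80
  Dover->S3: 60 × 6 = 360
  Waco->S3: 80 × 5 = 400
Total = 400 + 880 + 80 + 360 + 400 = 2120.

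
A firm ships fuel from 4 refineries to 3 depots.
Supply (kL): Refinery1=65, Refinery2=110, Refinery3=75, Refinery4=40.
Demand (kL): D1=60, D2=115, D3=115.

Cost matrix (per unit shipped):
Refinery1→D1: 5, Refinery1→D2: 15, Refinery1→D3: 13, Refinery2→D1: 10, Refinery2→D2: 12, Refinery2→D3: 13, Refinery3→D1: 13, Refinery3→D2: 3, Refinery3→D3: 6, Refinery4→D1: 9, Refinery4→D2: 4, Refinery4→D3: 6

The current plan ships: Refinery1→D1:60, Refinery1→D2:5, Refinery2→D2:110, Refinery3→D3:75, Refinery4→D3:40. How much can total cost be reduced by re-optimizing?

205

Current plan cost = 60·5 + 5·15 + 110·12 + 75·6 + 40·6 = 2385.
Optimal plan:
  Refinery1–D1: 60 × 5 = 300
  Refinery1–D3: 5 × 13 = 65
  Refinery2–D3: 110 × 13 = 1430
  Refinery3–D2: 75 × 3 = 225
  Refinery4–D2: 40 × 4 = 160
Optimal cost = 2180.
Saving = 2385 − 2180 = 205.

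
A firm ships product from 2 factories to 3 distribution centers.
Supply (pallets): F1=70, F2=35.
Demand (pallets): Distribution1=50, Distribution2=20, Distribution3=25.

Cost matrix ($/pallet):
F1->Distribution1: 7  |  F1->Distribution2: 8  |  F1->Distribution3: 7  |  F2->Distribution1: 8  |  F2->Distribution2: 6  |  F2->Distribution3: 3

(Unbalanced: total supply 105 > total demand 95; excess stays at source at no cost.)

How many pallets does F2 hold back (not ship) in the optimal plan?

0

An optimal plan:
  F1→Distribution1: 50 × $7 = $350
  F1→Distribution2: 10 × $8 = $80
  F2→Distribution2: 10 × $6 = $60
  F2→Distribution3: 25 × $3 = $75
Total cost = $565.
F2 ships 35 of its 35, leaving 0.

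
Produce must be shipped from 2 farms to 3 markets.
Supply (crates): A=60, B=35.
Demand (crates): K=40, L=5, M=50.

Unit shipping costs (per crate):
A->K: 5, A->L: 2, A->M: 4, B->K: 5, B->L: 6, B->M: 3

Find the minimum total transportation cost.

An optimal shipping plan:
  A→K: 40 crates
  A→L: 5 crates
  A→M: 15 crates
  B→M: 35 crates
Total cost = 375.

375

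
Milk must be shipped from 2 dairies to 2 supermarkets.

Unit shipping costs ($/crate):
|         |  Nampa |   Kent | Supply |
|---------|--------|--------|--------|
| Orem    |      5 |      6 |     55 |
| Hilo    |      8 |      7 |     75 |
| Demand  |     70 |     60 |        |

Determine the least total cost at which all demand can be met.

Optimal allocation:
  Orem→Nampa: 55 × $5 = $275
  Hilo→Nampa: 15 × $8 = $120
  Hilo→Kent: 60 × $7 = $420
Total = 275 + 120 + 420 = $815.

815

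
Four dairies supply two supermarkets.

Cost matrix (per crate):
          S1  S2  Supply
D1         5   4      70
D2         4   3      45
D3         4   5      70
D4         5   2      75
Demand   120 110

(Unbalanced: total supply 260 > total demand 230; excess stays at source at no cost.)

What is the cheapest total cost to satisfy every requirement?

775

One minimum-cost allocation:
  D1→S1: 5 crates
  D1→S2: 35 crates
  D2→S1: 45 crates
  D3→S1: 70 crates
  D4→S2: 75 crates
Total cost = 775.
(Supply check: D1 ships 40; D2 ships 45; D3 ships 70; D4 ships 75.)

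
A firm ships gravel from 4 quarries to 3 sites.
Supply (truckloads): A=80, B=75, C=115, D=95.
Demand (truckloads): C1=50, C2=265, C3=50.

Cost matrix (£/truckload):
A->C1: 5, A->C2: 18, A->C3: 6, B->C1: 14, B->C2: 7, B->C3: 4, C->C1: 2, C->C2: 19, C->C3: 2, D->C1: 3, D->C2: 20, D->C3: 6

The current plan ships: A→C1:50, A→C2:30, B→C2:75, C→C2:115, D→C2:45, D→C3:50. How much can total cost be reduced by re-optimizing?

Current plan cost = 50·5 + 30·18 + 75·7 + 115·19 + 45·20 + 50·6 = £4700.
Optimal plan:
  A to C2: 80 × £18 = £1440
  B to C2: 75 × £7 = £525
  C to C2: 65 × £19 = £1235
  C to C3: 50 × £2 = £100
  D to C1: 50 × £3 = £150
  D to C2: 45 × £20 = £900
Optimal cost = £4350.
Saving = 4700 − 4350 = £350.

350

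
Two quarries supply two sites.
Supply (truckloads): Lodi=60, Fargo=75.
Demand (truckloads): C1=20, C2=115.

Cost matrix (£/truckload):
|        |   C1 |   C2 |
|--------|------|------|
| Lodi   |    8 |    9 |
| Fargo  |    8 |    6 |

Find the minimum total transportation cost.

Optimal allocation:
  Lodi to C1: 20 × £8 = £160
  Lodi to C2: 40 × £9 = £360
  Fargo to C2: 75 × £6 = £450
Total = 160 + 360 + 450 = £970.

970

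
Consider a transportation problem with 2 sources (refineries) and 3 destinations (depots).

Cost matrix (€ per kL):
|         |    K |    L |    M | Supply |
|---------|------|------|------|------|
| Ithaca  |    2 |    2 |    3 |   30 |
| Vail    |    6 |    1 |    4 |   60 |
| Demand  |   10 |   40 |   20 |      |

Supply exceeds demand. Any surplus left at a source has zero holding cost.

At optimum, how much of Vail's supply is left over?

Minimum-cost shipments:
  Ithaca→K: 10 × €2 = €20
  Ithaca→M: 20 × €3 = €60
  Vail→L: 40 × €1 = €40
Total cost = €120.
Vail ships 40 of its 60, leaving 20.

20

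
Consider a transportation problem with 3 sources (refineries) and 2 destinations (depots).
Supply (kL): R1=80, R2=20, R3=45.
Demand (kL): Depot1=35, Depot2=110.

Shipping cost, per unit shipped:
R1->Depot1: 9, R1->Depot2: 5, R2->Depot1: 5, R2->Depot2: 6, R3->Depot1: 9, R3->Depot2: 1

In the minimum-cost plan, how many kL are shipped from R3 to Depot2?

The minimum-cost plan:
  R1→Depot1: 15 kL
  R1→Depot2: 65 kL
  R2→Depot1: 20 kL
  R3→Depot2: 45 kL
Total cost = 605.
So R3→Depot2 carries 45 kL.

45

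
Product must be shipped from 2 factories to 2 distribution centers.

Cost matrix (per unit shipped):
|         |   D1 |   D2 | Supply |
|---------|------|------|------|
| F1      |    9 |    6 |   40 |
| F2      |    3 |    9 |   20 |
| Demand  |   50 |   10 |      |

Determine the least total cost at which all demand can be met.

An optimal shipping plan:
  F1 to D1: 30 × 9 = 270
  F1 to D2: 10 × 6 = 60
  F2 to D1: 20 × 3 = 60
Total = 270 + 60 + 60 = 390.

390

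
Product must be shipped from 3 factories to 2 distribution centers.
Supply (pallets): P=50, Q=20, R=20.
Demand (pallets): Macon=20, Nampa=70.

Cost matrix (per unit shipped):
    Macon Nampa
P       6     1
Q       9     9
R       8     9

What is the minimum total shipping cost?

390

One minimum-cost allocation:
  P->Nampa: 50 × 1 = 50
  Q->Nampa: 20 × 9 = 180
  R->Macon: 20 × 8 = 160
Total = 50 + 180 + 160 = 390.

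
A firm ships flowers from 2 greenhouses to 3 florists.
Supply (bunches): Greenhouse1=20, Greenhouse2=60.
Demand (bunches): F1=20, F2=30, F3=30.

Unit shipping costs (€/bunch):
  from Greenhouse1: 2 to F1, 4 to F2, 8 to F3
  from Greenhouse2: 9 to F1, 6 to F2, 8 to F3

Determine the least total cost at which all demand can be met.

460

Optimal allocation:
  Greenhouse1→F1: 20 bunches
  Greenhouse2→F2: 30 bunches
  Greenhouse2→F3: 30 bunches
Total cost = €460.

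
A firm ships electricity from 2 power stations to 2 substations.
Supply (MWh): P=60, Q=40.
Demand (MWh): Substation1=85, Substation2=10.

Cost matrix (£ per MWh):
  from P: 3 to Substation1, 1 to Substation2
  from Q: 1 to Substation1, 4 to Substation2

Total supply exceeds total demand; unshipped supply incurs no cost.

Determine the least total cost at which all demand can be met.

An optimal shipping plan:
  P to Substation1: 45 × £3 = £135
  P to Substation2: 10 × £1 = £10
  Q to Substation1: 40 × £1 = £40
Total = 135 + 10 + 40 = £185.
(Supply check: P ships 55; Q ships 40.)

185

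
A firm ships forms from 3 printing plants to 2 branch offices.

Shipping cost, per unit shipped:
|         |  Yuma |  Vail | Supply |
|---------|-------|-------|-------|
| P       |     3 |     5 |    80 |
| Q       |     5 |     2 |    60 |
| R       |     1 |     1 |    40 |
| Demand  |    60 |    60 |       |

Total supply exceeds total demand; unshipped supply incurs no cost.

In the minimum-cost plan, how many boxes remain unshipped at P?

Minimum-cost shipments:
  P->Yuma: 20 × 3 = 60
  Q->Vail: 60 × 2 = 120
  R->Yuma: 40 × 1 = 40
Total cost = 220.
P ships 20 of its 80, leaving 60.

60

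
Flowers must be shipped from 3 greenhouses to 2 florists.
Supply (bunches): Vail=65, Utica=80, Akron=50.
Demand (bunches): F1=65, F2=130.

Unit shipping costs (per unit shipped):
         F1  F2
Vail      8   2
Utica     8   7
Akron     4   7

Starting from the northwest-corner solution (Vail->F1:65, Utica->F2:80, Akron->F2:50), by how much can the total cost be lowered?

Current plan cost = 65·8 + 80·7 + 50·7 = 1430.
Optimal plan:
  Vail->F2: 65 × 2 = 130
  Utica->F1: 15 × 8 = 120
  Utica->F2: 65 × 7 = 455
  Akron->F1: 50 × 4 = 200
Optimal cost = 905.
Saving = 1430 − 905 = 525.

525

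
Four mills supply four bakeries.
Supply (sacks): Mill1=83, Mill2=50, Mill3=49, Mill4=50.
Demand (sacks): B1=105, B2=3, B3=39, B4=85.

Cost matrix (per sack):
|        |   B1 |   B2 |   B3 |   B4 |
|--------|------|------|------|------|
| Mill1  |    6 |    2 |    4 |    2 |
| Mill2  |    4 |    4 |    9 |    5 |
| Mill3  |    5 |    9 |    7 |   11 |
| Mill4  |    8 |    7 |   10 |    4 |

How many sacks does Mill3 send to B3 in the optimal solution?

0

Optimal shipments:
  Mill1–B1: 6 sacks
  Mill1–B2: 3 sacks
  Mill1–B3: 39 sacks
  Mill1–B4: 35 sacks
  Mill2–B1: 50 sacks
  Mill3–B1: 49 sacks
  Mill4–B4: 50 sacks
Total cost = 913.
The route Mill3→B3 is not used.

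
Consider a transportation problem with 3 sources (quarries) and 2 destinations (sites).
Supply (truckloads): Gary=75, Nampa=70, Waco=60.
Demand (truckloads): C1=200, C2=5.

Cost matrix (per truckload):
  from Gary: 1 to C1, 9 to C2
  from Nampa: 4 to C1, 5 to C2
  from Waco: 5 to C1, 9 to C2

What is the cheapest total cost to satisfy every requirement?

One minimum-cost allocation:
  Gary→C1: 75 × 1 = 75
  Nampa→C1: 65 × 4 = 260
  Nampa→C2: 5 × 5 = 25
  Waco→C1: 60 × 5 = 300
Total = 75 + 260 + 25 + 300 = 660.
(Supply check: Gary ships 75; Nampa ships 70; Waco ships 60.)

660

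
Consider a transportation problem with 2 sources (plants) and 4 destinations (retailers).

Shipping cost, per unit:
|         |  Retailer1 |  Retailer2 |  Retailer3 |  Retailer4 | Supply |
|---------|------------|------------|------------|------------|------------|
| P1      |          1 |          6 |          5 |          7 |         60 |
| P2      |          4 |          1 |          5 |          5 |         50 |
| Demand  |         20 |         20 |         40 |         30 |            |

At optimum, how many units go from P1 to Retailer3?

40

The minimum-cost plan:
  P1–Retailer1: 20 units
  P1–Retailer3: 40 units
  P2–Retailer2: 20 units
  P2–Retailer4: 30 units
Total cost = 390.
So P1→Retailer3 carries 40 units.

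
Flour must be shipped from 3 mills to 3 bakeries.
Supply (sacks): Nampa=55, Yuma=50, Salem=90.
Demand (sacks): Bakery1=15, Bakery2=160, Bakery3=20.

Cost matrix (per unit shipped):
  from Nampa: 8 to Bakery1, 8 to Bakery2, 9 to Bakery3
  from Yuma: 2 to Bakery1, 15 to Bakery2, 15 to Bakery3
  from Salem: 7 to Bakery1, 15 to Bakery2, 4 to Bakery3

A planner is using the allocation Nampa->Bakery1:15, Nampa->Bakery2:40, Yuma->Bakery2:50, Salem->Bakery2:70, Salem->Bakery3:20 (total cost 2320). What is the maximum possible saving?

195

Current plan cost = 15·8 + 40·8 + 50·15 + 70·15 + 20·4 = 2320.
Optimal plan:
  Nampa to Bakery2: 55 × 8 = 440
  Yuma to Bakery1: 15 × 2 = 30
  Yuma to Bakery2: 35 × 15 = 525
  Salem to Bakery2: 70 × 15 = 1050
  Salem to Bakery3: 20 × 4 = 80
Optimal cost = 2125.
Saving = 2320 − 2125 = 195.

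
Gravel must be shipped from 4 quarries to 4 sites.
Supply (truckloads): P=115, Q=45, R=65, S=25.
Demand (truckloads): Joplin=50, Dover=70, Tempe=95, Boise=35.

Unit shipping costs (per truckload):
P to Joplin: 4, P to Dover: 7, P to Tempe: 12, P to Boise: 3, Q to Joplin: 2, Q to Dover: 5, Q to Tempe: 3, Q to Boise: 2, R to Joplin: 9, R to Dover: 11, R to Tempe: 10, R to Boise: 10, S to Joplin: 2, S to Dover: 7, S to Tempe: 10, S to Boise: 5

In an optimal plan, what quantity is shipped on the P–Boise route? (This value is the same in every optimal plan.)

The minimum-cost plan:
  P→Joplin: 25 truckloads
  P→Dover: 55 truckloads
  P→Boise: 35 truckloads
  Q→Tempe: 45 truckloads
  R→Dover: 15 truckloads
  R→Tempe: 50 truckloads
  S→Joplin: 25 truckloads
Total cost = 1440.
So P→Boise carries 35 truckloads.

35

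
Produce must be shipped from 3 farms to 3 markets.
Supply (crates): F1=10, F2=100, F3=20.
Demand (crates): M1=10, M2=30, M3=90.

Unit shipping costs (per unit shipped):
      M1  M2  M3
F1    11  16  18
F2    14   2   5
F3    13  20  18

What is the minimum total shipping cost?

880

A cheapest plan:
  F1 to M1: 10 × 11 = 110
  F2 to M2: 30 × 2 = 60
  F2 to M3: 70 × 5 = 350
  F3 to M3: 20 × 18 = 360
Total = 110 + 60 + 350 + 360 = 880.
(Supply check: F1 ships 10; F2 ships 100; F3 ships 20.)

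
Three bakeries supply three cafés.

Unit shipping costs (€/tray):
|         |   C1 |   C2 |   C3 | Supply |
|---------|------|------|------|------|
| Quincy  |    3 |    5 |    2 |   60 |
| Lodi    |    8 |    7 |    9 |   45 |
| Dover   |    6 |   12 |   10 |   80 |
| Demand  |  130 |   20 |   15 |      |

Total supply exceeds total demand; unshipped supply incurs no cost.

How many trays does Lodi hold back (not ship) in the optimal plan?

An optimal plan:
  Quincy→C1: 45 × €3 = €135
  Quincy→C3: 15 × €2 = €30
  Lodi→C1: 5 × €8 = €40
  Lodi→C2: 20 × €7 = €140
  Dover→C1: 80 × €6 = €480
Total cost = €825.
Lodi ships 25 of its 45, leaving 20.

20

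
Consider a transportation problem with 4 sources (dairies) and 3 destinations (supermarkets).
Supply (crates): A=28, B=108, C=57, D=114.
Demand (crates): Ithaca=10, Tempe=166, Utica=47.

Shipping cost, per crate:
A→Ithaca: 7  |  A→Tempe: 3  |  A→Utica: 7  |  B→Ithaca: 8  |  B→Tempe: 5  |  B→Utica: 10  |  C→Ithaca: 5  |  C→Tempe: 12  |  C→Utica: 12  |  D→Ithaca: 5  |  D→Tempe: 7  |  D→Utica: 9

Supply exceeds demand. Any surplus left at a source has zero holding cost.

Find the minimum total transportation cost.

1307

Optimal allocation:
  A–Tempe: 28 × 3 = 84
  B–Tempe: 108 × 5 = 540
  C–Ithaca: 10 × 5 = 50
  D–Tempe: 30 × 7 = 210
  D–Utica: 47 × 9 = 423
Total = 84 + 540 + 50 + 210 + 423 = 1307.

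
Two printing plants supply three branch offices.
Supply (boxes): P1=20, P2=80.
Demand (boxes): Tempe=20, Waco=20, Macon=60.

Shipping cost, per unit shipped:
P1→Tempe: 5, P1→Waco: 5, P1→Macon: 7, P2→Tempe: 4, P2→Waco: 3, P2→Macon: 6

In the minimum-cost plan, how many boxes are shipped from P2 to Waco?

Optimal shipments:
  P1→Macon: 20 × 7 = 140
  P2→Tempe: 20 × 4 = 80
  P2→Waco: 20 × 3 = 60
  P2→Macon: 40 × 6 = 240
Total cost = 520.
So P2→Waco carries 20 boxes.

20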